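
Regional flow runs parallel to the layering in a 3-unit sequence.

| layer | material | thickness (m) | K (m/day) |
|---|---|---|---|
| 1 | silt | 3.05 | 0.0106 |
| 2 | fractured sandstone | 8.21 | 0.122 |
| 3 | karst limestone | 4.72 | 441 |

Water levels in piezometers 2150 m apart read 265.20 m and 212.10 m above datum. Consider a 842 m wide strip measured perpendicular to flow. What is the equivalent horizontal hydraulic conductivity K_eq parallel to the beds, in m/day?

Flow is parallel to layering, so each bed carries its own Darcy discharge and the transmissivities add.
Σ(K_i·b_i) = 0.0106×3.05 + 0.122×8.21 + 441×4.72 = 2083 m²/day.
Total thickness b = 15.98 m, so K_eq = Σ(K_i·b_i)/b = 130.3 m/day.

130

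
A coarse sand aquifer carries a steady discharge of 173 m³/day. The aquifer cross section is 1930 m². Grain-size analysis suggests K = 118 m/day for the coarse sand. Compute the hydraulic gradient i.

0.000760

From Q = K·A·i, i = Q / (K·A) = 173 / (118.0 × 1930) = 0.0007596.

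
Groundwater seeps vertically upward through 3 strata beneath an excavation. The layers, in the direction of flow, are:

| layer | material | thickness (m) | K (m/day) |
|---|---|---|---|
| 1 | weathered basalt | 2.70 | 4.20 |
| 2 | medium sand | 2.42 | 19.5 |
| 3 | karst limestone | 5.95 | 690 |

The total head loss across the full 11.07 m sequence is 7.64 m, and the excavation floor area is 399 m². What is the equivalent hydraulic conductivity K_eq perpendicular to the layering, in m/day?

Flow is perpendicular to layering, so the layers act in series and the equivalent K is the thickness-weighted harmonic mean.
Total thickness L = 2.70 + 2.42 + 5.95 = 11.07 m.
Σ(b_i/K_i) = 2.70/4.20 + 2.42/19.5 + 5.95/690 = 0.7756 d.
K_eq = L / Σ(b_i/K_i) = 11.07 / 0.7756 = 14.27 m/day.

14.3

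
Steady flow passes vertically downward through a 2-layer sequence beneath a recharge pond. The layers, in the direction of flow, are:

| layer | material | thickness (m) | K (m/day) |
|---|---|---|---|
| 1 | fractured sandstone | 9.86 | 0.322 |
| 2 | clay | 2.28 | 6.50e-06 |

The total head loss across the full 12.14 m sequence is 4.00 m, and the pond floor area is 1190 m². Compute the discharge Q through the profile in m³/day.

Flow is perpendicular to layering, so the layers act in series and the equivalent K is the thickness-weighted harmonic mean.
Total thickness L = 9.86 + 2.28 = 12.14 m.
Σ(b_i/K_i) = 9.86/0.322 + 2.28/6.50e-06 = 3.508e+05 d.
K_eq = L / Σ(b_i/K_i) = 12.14 / 3.508e+05 = 3.461e-05 m/day.
Q = K_eq · A · (Δh/L) = 3.461e-05 × 1190 × (4.00/12.14) = 0.01357 m³/day.

0.0136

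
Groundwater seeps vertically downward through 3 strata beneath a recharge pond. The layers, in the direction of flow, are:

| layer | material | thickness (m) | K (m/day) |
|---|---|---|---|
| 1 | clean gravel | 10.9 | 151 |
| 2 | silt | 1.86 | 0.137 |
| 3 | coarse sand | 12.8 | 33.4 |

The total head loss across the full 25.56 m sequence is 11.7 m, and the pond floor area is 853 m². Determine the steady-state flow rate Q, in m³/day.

711

Flow is perpendicular to layering, so the layers act in series and the equivalent K is the thickness-weighted harmonic mean.
Total thickness L = 10.9 + 1.86 + 12.8 = 25.56 m.
Σ(b_i/K_i) = 10.9/151 + 1.86/0.137 + 12.8/33.4 = 14.03 d.
K_eq = L / Σ(b_i/K_i) = 25.56 / 14.03 = 1.822 m/day.
Q = K_eq · A · (Δh/L) = 1.822 × 853 × (11.7/25.56) = 711.2 m³/day.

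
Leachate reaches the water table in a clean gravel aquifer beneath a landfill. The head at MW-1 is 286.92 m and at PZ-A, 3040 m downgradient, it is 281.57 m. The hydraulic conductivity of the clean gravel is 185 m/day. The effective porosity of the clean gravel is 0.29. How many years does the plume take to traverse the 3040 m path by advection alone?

Hydraulic gradient i = (286.92 − 281.57) / 3040 = 5.35 / 3040 = 0.001760.
Darcy flux q = K · i = 185.0 × 0.001760 = 0.3256 m/day.
Seepage velocity v = q / n_e = 0.3256 / 0.29 = 1.123 m/day.
Travel time t = L / v = 3040 / 1.123 = 2708 days = 7.414 years.

7.41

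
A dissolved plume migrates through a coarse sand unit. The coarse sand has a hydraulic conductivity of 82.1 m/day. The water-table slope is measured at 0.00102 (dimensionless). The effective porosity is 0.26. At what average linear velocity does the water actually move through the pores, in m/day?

0.322

Hydraulic gradient i = 0.00102.
Darcy flux q = K · i = 82.10 × 0.001020 = 0.08374 m/day.
Seepage velocity v = q / n_e = 0.08374 / 0.26 = 0.3221 m/day.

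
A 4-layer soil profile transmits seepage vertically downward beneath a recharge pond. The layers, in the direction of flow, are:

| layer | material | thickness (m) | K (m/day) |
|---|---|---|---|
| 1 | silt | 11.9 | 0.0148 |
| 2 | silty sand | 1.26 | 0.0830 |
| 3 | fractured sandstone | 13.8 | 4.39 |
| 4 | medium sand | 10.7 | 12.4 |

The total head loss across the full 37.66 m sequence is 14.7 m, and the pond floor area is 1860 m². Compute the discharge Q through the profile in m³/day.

Flow is perpendicular to layering, so the layers act in series and the equivalent K is the thickness-weighted harmonic mean.
Total thickness L = 11.9 + 1.26 + 13.8 + 10.7 = 37.66 m.
Σ(b_i/K_i) = 11.9/0.0148 + 1.26/0.0830 + 13.8/4.39 + 10.7/12.4 = 823.2 d.
K_eq = L / Σ(b_i/K_i) = 37.66 / 823.2 = 0.04575 m/day.
Q = K_eq · A · (Δh/L) = 0.04575 × 1860 × (14.7/37.66) = 33.21 m³/day.

33.2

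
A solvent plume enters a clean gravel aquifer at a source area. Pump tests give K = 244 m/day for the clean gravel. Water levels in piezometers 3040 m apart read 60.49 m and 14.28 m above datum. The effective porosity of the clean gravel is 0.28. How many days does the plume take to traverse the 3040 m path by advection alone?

Hydraulic gradient i = (60.49 − 14.28) / 3040 = 46.21 / 3040 = 0.01520.
Darcy flux q = K · i = 244.0 × 0.01520 = 3.709 m/day.
Seepage velocity v = q / n_e = 3.709 / 0.28 = 13.25 m/day.
Travel time t = L / v = 3040 / 13.25 = 229.5 days.

229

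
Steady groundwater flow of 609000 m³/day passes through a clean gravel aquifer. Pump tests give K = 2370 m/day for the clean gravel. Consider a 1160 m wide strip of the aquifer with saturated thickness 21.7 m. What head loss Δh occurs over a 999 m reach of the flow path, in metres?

10.2

Cross-sectional area A = 1160 × 21.7 = 25172 m².
From Q = K·A·i, i = Q / (K·A) = 609000 / (2370 × 25172) = 0.01021.
Head loss Δh = i · L = 0.01021 × 999 = 10.20 m.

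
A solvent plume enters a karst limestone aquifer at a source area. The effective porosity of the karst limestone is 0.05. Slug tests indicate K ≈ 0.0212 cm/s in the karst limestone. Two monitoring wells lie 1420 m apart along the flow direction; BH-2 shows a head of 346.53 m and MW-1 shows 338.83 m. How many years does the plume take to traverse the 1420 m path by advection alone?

1.96

Convert K: 0.0212 cm/s × 864 = 18.32 m/day.
Hydraulic gradient i = (346.53 − 338.83) / 1420 = 7.7 / 1420 = 0.005423.
Darcy flux q = K · i = 18.32 × 0.005423 = 0.09932 m/day.
Seepage velocity v = q / n_e = 0.09932 / 0.05 = 1.986 m/day.
Travel time t = L / v = 1420 / 1.986 = 714.8 days = 1.957 years.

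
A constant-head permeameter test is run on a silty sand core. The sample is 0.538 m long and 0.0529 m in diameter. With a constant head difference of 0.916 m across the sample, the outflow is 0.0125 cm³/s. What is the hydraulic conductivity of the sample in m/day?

Cross-sectional area A = π·(d/2)² = π × (0.0529/2)² = 0.002198 m².
Convert discharge: 0.0125 cm³/s = 1.250e-08 m³/s.
Darcy's law rearranged: K = Q·L / (A·Δh) = 1.250e-08 × 0.538 / (0.002198 × 0.916) = 3.340e-06 m/s = 0.2886 m/day.

0.289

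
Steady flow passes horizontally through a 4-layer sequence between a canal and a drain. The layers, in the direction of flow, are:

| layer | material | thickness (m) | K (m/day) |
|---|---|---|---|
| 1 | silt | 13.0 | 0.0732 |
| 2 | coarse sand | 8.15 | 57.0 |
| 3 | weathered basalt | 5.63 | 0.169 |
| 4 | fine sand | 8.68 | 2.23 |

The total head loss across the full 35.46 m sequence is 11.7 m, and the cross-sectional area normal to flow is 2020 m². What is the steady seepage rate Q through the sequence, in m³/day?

Flow is perpendicular to layering, so the layers act in series and the equivalent K is the thickness-weighted harmonic mean.
Total thickness L = 13.0 + 8.15 + 5.63 + 8.68 = 35.46 m.
Σ(b_i/K_i) = 13.0/0.0732 + 8.15/57.0 + 5.63/0.169 + 8.68/2.23 = 214.9 d.
K_eq = L / Σ(b_i/K_i) = 35.46 / 214.9 = 0.1650 m/day.
Q = K_eq · A · (Δh/L) = 0.1650 × 2020 × (11.7/35.46) = 110.0 m³/day.

110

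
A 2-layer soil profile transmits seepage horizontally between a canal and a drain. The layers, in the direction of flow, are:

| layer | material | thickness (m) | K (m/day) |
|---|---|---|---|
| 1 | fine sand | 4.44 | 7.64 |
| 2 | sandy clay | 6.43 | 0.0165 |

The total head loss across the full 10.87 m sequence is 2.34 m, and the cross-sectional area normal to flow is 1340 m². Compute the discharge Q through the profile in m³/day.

Flow is perpendicular to layering, so the layers act in series and the equivalent K is the thickness-weighted harmonic mean.
Total thickness L = 4.44 + 6.43 = 10.87 m.
Σ(b_i/K_i) = 4.44/7.64 + 6.43/0.0165 = 390.3 d.
K_eq = L / Σ(b_i/K_i) = 10.87 / 390.3 = 0.02785 m/day.
Q = K_eq · A · (Δh/L) = 0.02785 × 1340 × (2.34/10.87) = 8.034 m³/day.

8.03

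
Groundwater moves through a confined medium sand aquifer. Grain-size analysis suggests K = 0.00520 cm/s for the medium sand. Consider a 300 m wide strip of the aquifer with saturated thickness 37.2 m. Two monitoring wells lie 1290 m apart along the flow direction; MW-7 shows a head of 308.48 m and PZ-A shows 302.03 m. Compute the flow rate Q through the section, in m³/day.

Convert K: 0.00520 cm/s × 864 = 4.493 m/day.
Cross-sectional area A = 300 × 37.2 = 11160 m².
Hydraulic gradient i = (308.48 − 302.03) / 1290 = 6.45 / 1290 = 0.005000.
Darcy's law: Q = K · A · i = 4.493 × 11160 × 0.005000 = 250.7 m³/day.

251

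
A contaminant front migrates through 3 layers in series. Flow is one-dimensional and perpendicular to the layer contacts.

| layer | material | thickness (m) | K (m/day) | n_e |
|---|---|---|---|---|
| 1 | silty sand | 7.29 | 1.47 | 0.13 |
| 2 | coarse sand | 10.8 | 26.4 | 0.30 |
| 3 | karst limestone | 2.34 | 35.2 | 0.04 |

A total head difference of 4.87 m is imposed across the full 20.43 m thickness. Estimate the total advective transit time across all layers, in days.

4.78

With flow normal to the layers, continuity requires the same specific discharge q through every layer.
Σ(b_i/K_i) = 7.29/1.47 + 10.8/26.4 + 2.34/35.2 = 5.435 d.
q = Δh / Σ(b_i/K_i) = 4.87 / 5.435 = 0.8961 m/day.
In each layer the seepage velocity is v_i = q/n_i, so the layer transit time is t_i = b_i·n_i / q:
  layer 1 (silty sand): t_1 = 7.29 × 0.13 / 0.8961 = 1.058 d
  layer 2 (coarse sand): t_2 = 10.8 × 0.30 / 0.8961 = 3.616 d
  layer 3 (karst limestone): t_3 = 2.34 × 0.04 / 0.8961 = 0.1045 d
Total t = Σ t_i = 4.778 days.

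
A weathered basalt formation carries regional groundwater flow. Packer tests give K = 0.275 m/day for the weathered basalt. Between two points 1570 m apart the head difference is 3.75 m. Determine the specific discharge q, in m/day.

0.000657

Hydraulic gradient i = Δh / L = 3.75 / 1570 = 0.002389.
Specific discharge q = K · i = 0.2750 × 0.002389 = 0.0006568 m/day.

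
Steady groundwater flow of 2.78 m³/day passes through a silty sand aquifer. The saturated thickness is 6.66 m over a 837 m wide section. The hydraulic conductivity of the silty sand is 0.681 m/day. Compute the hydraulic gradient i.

Cross-sectional area A = 837 × 6.66 = 5574 m².
From Q = K·A·i, i = Q / (K·A) = 2.78 / (0.6810 × 5574) = 0.0007323.

0.000732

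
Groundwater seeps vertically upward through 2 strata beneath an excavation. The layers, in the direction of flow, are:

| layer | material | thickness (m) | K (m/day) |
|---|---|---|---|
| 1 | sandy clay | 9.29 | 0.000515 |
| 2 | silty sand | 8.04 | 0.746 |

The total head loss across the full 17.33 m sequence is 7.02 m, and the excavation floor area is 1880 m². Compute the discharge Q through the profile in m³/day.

Flow is perpendicular to layering, so the layers act in series and the equivalent K is the thickness-weighted harmonic mean.
Total thickness L = 9.29 + 8.04 = 17.33 m.
Σ(b_i/K_i) = 9.29/0.000515 + 8.04/0.746 = 18050 d.
K_eq = L / Σ(b_i/K_i) = 17.33 / 18050 = 0.0009601 m/day.
Q = K_eq · A · (Δh/L) = 0.0009601 × 1880 × (7.02/17.33) = 0.7312 m³/day.

0.731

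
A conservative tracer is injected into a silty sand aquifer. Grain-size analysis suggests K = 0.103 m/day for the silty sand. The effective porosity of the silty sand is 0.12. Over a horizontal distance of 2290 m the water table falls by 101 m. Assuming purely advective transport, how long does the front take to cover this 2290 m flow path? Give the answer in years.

Hydraulic gradient i = Δh / L = 101 / 2290 = 0.04410.
Darcy flux q = K · i = 0.1030 × 0.04410 = 0.004543 m/day.
Seepage velocity v = q / n_e = 0.004543 / 0.12 = 0.03786 m/day.
Travel time t = L / v = 2290 / 0.03786 = 60491 days = 165.6 years.

166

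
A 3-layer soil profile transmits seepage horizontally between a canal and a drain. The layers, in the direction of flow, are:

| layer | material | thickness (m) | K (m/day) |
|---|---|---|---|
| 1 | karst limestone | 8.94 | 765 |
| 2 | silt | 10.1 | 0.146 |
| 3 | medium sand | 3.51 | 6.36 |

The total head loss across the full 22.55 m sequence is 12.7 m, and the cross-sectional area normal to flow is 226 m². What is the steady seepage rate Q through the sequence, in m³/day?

41.2

Flow is perpendicular to layering, so the layers act in series and the equivalent K is the thickness-weighted harmonic mean.
Total thickness L = 8.94 + 10.1 + 3.51 = 22.55 m.
Σ(b_i/K_i) = 8.94/765 + 10.1/0.146 + 3.51/6.36 = 69.74 d.
K_eq = L / Σ(b_i/K_i) = 22.55 / 69.74 = 0.3233 m/day.
Q = K_eq · A · (Δh/L) = 0.3233 × 226 × (12.7/22.55) = 41.15 m³/day.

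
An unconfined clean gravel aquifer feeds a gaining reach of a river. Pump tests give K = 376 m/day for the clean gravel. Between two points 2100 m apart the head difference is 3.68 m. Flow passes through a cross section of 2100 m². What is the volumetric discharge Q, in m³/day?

Hydraulic gradient i = Δh / L = 3.68 / 2100 = 0.001752.
Darcy's law: Q = K · A · i = 376.0 × 2100 × 0.001752 = 1384 m³/day.

1380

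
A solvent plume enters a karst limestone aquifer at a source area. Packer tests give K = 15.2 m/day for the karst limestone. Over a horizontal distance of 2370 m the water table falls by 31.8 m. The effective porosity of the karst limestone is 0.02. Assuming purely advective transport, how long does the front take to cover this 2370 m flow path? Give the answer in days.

232

Hydraulic gradient i = Δh / L = 31.8 / 2370 = 0.01342.
Darcy flux q = K · i = 15.20 × 0.01342 = 0.2039 m/day.
Seepage velocity v = q / n_e = 0.2039 / 0.02 = 10.20 m/day.
Travel time t = L / v = 2370 / 10.20 = 232.4 days.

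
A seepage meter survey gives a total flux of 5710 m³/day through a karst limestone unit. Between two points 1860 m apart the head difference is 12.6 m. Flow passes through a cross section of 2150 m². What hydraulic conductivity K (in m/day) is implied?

Hydraulic gradient i = Δh / L = 12.6 / 1860 = 0.006774.
From Q = K·A·i, K = Q / (A·i) = 5710 / (2150 × 0.006774) = 392.0 m/day.

392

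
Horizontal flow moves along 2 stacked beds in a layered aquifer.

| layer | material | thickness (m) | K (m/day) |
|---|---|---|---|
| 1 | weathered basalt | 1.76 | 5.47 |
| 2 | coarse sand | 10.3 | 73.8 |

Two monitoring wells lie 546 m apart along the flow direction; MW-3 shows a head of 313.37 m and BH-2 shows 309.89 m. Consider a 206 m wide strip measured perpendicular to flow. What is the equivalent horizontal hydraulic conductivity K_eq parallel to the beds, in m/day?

63.8

Flow is parallel to layering, so each bed carries its own Darcy discharge and the transmissivities add.
Σ(K_i·b_i) = 5.47×1.76 + 73.8×10.3 = 769.8 m²/day.
Total thickness b = 12.06 m, so K_eq = Σ(K_i·b_i)/b = 63.83 m/day.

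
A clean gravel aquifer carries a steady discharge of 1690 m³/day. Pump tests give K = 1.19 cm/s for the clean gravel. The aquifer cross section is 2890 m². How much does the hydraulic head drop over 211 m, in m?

0.120

Convert K: 1.19 cm/s × 864 = 1028 m/day.
From Q = K·A·i, i = Q / (K·A) = 1690 / (1028 × 2890) = 0.0005688.
Head loss Δh = i · L = 0.0005688 × 211 = 0.1200 m.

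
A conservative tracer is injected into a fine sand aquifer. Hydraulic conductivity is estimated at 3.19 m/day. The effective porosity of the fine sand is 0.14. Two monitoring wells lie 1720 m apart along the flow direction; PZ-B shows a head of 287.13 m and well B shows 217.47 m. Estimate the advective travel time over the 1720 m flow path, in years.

5.10

Hydraulic gradient i = (287.13 − 217.47) / 1720 = 69.66 / 1720 = 0.04050.
Darcy flux q = K · i = 3.190 × 0.04050 = 0.1292 m/day.
Seepage velocity v = q / n_e = 0.1292 / 0.14 = 0.9228 m/day.
Travel time t = L / v = 1720 / 0.9228 = 1864 days = 5.103 years.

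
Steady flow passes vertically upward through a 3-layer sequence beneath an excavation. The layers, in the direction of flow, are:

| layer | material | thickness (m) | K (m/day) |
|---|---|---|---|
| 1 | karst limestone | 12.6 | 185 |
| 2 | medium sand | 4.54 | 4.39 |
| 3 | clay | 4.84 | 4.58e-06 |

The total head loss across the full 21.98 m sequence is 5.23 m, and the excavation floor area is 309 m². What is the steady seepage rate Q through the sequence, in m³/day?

0.00153

Flow is perpendicular to layering, so the layers act in series and the equivalent K is the thickness-weighted harmonic mean.
Total thickness L = 12.6 + 4.54 + 4.84 = 21.98 m.
Σ(b_i/K_i) = 12.6/185 + 4.54/4.39 + 4.84/4.58e-06 = 1.057e+06 d.
K_eq = L / Σ(b_i/K_i) = 21.98 / 1.057e+06 = 2.080e-05 m/day.
Q = K_eq · A · (Δh/L) = 2.080e-05 × 309 × (5.23/21.98) = 0.001529 m³/day.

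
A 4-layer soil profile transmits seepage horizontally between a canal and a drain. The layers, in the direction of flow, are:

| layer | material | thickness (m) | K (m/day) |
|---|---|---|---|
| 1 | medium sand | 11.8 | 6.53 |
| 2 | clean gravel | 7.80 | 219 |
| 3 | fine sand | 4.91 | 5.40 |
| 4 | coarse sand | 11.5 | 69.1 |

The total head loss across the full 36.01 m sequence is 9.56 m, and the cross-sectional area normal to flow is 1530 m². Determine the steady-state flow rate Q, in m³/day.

5010

Flow is perpendicular to layering, so the layers act in series and the equivalent K is the thickness-weighted harmonic mean.
Total thickness L = 11.8 + 7.80 + 4.91 + 11.5 = 36.01 m.
Σ(b_i/K_i) = 11.8/6.53 + 7.80/219 + 4.91/5.40 + 11.5/69.1 = 2.918 d.
K_eq = L / Σ(b_i/K_i) = 36.01 / 2.918 = 12.34 m/day.
Q = K_eq · A · (Δh/L) = 12.34 × 1530 × (9.56/36.01) = 5012 m³/day.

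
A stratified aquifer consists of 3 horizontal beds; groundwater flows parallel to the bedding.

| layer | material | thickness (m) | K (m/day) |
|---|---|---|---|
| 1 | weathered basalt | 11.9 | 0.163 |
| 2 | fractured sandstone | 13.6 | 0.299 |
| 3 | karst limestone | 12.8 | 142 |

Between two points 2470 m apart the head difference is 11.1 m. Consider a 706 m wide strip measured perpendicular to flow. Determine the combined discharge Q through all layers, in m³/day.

Flow is parallel to layering, so each bed carries its own Darcy discharge and the transmissivities add.
Σ(K_i·b_i) = 0.163×11.9 + 0.299×13.6 + 142×12.8 = 1824 m²/day.
Hydraulic gradient i = Δh / L = 11.1 / 2470 = 0.004494.
Q = Σ(K_i·b_i) · W · i = 1824 × 706 × 0.004494 = 5786 m³/day.

5790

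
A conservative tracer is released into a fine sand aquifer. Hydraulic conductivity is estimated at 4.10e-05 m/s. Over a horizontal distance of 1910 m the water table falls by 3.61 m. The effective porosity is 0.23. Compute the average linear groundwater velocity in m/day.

Convert K: 4.10e-05 m/s × 86400 = 3.542 m/day.
Hydraulic gradient i = Δh / L = 3.61 / 1910 = 0.001890.
Darcy flux q = K · i = 3.542 × 0.001890 = 0.006695 m/day.
Seepage velocity v = q / n_e = 0.006695 / 0.23 = 0.02911 m/day.

0.0291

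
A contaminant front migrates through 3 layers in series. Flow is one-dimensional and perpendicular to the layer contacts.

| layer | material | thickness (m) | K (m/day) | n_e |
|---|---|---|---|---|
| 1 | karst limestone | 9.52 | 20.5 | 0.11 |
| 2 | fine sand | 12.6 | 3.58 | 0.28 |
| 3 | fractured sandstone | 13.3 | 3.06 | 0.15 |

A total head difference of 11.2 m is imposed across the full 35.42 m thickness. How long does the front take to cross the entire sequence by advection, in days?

With flow normal to the layers, continuity requires the same specific discharge q through every layer.
Σ(b_i/K_i) = 9.52/20.5 + 12.6/3.58 + 13.3/3.06 = 8.330 d.
q = Δh / Σ(b_i/K_i) = 11.2 / 8.330 = 1.344 m/day.
In each layer the seepage velocity is v_i = q/n_i, so the layer transit time is t_i = b_i·n_i / q:
  layer 1 (karst limestone): t_1 = 9.52 × 0.11 / 1.344 = 0.7789 d
  layer 2 (fine sand): t_2 = 12.6 × 0.28 / 1.344 = 2.624 d
  layer 3 (fractured sandstone): t_3 = 13.3 × 0.15 / 1.344 = 1.484 d
Total t = Σ t_i = 4.887 days.

4.89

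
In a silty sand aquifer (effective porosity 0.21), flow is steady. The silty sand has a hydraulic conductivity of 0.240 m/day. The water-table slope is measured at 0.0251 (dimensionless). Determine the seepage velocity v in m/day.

Hydraulic gradient i = 0.0251.
Darcy flux q = K · i = 0.2400 × 0.02510 = 0.006024 m/day.
Seepage velocity v = q / n_e = 0.006024 / 0.21 = 0.02869 m/day.

0.0287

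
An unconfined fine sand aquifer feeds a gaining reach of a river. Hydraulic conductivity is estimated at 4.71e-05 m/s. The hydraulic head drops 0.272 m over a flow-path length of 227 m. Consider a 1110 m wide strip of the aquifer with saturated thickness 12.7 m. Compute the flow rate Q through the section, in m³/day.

Convert K: 4.71e-05 m/s × 86400 = 4.069 m/day.
Cross-sectional area A = 1110 × 12.7 = 14097 m².
Hydraulic gradient i = Δh / L = 0.272 / 227 = 0.001198.
Darcy's law: Q = K · A · i = 4.069 × 14097 × 0.001198 = 68.74 m³/day.

68.7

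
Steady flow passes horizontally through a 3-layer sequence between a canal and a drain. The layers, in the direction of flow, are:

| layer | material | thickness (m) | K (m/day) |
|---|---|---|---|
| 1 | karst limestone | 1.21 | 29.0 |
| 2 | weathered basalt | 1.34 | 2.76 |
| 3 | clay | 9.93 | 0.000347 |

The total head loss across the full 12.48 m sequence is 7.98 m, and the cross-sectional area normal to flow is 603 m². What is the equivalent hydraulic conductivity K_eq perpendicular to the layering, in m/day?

0.000436

Flow is perpendicular to layering, so the layers act in series and the equivalent K is the thickness-weighted harmonic mean.
Total thickness L = 1.21 + 1.34 + 9.93 = 12.48 m.
Σ(b_i/K_i) = 1.21/29.0 + 1.34/2.76 + 9.93/0.000347 = 28617 d.
K_eq = L / Σ(b_i/K_i) = 12.48 / 28617 = 0.0004361 m/day.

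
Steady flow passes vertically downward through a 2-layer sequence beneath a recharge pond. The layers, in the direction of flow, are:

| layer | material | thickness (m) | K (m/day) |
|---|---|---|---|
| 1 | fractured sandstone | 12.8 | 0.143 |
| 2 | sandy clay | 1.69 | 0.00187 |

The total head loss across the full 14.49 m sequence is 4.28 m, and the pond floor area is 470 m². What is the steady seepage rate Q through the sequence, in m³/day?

2.03

Flow is perpendicular to layering, so the layers act in series and the equivalent K is the thickness-weighted harmonic mean.
Total thickness L = 12.8 + 1.69 = 14.49 m.
Σ(b_i/K_i) = 12.8/0.143 + 1.69/0.00187 = 993.3 d.
K_eq = L / Σ(b_i/K_i) = 14.49 / 993.3 = 0.01459 m/day.
Q = K_eq · A · (Δh/L) = 0.01459 × 470 × (4.28/14.49) = 2.025 m³/day.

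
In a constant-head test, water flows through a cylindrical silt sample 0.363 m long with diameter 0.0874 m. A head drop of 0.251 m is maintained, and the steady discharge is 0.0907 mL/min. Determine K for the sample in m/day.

Cross-sectional area A = π·(d/2)² = π × (0.0874/2)² = 0.005999 m².
Convert discharge: 0.0907 mL/min = 1.512e-09 m³/s.
Darcy's law rearranged: K = Q·L / (A·Δh) = 1.512e-09 × 0.363 / (0.005999 × 0.251) = 3.644e-07 m/s = 0.03148 m/day.

0.0315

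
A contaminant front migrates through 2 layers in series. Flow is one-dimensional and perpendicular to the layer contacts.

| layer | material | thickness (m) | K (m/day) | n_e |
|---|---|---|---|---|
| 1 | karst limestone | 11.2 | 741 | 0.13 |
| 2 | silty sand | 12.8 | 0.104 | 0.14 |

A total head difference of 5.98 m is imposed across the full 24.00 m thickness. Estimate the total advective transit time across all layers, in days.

66.9

With flow normal to the layers, continuity requires the same specific discharge q through every layer.
Σ(b_i/K_i) = 11.2/741 + 12.8/0.104 = 123.1 d.
q = Δh / Σ(b_i/K_i) = 5.98 / 123.1 = 0.04858 m/day.
In each layer the seepage velocity is v_i = q/n_i, so the layer transit time is t_i = b_i·n_i / q:
  layer 1 (karst limestone): t_1 = 11.2 × 0.13 / 0.04858 = 29.97 d
  layer 2 (silty sand): t_2 = 12.8 × 0.14 / 0.04858 = 36.89 d
Total t = Σ t_i = 66.86 days.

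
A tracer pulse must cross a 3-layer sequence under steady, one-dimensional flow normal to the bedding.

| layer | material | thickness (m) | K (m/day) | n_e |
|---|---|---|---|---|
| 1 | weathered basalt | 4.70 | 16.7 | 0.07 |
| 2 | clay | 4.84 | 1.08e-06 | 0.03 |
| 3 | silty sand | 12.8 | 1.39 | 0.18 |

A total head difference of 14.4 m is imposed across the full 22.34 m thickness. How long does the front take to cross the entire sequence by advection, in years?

With flow normal to the layers, continuity requires the same specific discharge q through every layer.
Σ(b_i/K_i) = 4.70/16.7 + 4.84/1.08e-06 + 12.8/1.39 = 4.481e+06 d.
q = Δh / Σ(b_i/K_i) = 14.4 / 4.481e+06 = 3.213e-06 m/day.
In each layer the seepage velocity is v_i = q/n_i, so the layer transit time is t_i = b_i·n_i / q:
  layer 1 (weathered basalt): t_1 = 4.70 × 0.07 / 3.213e-06 = 1.024e+05 d
  layer 2 (clay): t_2 = 4.84 × 0.03 / 3.213e-06 = 45188 d
  layer 3 (silty sand): t_3 = 12.8 × 0.18 / 3.213e-06 = 7.170e+05 d
Total t = Σ t_i = 8.646e+05 days = 2367 years.

2370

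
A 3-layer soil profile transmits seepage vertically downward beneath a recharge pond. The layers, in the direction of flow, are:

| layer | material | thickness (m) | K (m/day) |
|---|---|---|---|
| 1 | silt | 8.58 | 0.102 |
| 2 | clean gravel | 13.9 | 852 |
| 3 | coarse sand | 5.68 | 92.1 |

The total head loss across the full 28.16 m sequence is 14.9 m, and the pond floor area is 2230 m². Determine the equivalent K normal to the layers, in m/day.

0.334

Flow is perpendicular to layering, so the layers act in series and the equivalent K is the thickness-weighted harmonic mean.
Total thickness L = 8.58 + 13.9 + 5.68 = 28.16 m.
Σ(b_i/K_i) = 8.58/0.102 + 13.9/852 + 5.68/92.1 = 84.20 d.
K_eq = L / Σ(b_i/K_i) = 28.16 / 84.20 = 0.3345 m/day.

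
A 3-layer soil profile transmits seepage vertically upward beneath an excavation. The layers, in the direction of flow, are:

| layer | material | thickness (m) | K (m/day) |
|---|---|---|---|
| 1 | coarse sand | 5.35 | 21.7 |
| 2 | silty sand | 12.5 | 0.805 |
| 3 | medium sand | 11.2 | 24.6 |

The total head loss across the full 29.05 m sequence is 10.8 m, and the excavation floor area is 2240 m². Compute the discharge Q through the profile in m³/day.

Flow is perpendicular to layering, so the layers act in series and the equivalent K is the thickness-weighted harmonic mean.
Total thickness L = 5.35 + 12.5 + 11.2 = 29.05 m.
Σ(b_i/K_i) = 5.35/21.7 + 12.5/0.805 + 11.2/24.6 = 16.23 d.
K_eq = L / Σ(b_i/K_i) = 29.05 / 16.23 = 1.790 m/day.
Q = K_eq · A · (Δh/L) = 1.790 × 2240 × (10.8/29.05) = 1491 m³/day.

1490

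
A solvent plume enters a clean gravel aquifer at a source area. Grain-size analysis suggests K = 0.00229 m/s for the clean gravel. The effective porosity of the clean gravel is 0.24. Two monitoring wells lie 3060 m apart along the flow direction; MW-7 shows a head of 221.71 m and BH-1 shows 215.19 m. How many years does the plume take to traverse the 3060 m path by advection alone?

Convert K: 0.00229 m/s × 86400 = 197.9 m/day.
Hydraulic gradient i = (221.71 − 215.19) / 3060 = 6.52 / 3060 = 0.002131.
Darcy flux q = K · i = 197.9 × 0.002131 = 0.4216 m/day.
Seepage velocity v = q / n_e = 0.4216 / 0.24 = 1.757 m/day.
Travel time t = L / v = 3060 / 1.757 = 1742 days = 4.769 years.

4.77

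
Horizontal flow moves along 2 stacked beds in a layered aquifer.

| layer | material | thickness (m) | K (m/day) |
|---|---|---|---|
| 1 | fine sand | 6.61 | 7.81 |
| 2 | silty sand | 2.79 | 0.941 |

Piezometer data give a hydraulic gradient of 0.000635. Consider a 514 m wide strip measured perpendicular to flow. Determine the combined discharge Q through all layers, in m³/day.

17.7

Flow is parallel to layering, so each bed carries its own Darcy discharge and the transmissivities add.
Σ(K_i·b_i) = 7.81×6.61 + 0.941×2.79 = 54.25 m²/day.
Hydraulic gradient i = 0.000635.
Q = Σ(K_i·b_i) · W · i = 54.25 × 514 × 0.0006350 = 17.71 m³/day.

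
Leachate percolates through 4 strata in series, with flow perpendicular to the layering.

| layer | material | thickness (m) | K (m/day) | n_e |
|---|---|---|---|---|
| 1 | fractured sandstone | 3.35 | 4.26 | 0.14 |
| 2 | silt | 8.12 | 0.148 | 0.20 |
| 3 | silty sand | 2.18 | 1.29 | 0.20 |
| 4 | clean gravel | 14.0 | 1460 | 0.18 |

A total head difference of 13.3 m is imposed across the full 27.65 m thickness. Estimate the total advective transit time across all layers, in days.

With flow normal to the layers, continuity requires the same specific discharge q through every layer.
Σ(b_i/K_i) = 3.35/4.26 + 8.12/0.148 + 2.18/1.29 + 14.0/1460 = 57.35 d.
q = Δh / Σ(b_i/K_i) = 13.3 / 57.35 = 0.2319 m/day.
In each layer the seepage velocity is v_i = q/n_i, so the layer transit time is t_i = b_i·n_i / q:
  layer 1 (fractured sandstone): t_1 = 3.35 × 0.14 / 0.2319 = 2.022 d
  layer 2 (silt): t_2 = 8.12 × 0.20 / 0.2319 = 7.003 d
  layer 3 (silty sand): t_3 = 2.18 × 0.20 / 0.2319 = 1.880 d
  layer 4 (clean gravel): t_4 = 14.0 × 0.18 / 0.2319 = 10.87 d
Total t = Σ t_i = 21.77 days.

21.8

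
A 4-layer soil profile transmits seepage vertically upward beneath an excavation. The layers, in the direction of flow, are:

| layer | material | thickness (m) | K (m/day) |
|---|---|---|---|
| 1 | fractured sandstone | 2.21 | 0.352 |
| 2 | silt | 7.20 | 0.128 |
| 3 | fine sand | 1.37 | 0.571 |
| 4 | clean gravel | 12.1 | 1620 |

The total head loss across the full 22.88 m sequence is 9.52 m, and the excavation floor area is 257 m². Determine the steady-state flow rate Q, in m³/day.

Flow is perpendicular to layering, so the layers act in series and the equivalent K is the thickness-weighted harmonic mean.
Total thickness L = 2.21 + 7.20 + 1.37 + 12.1 = 22.88 m.
Σ(b_i/K_i) = 2.21/0.352 + 7.20/0.128 + 1.37/0.571 + 12.1/1620 = 64.94 d.
K_eq = L / Σ(b_i/K_i) = 22.88 / 64.94 = 0.3524 m/day.
Q = K_eq · A · (Δh/L) = 0.3524 × 257 × (9.52/22.88) = 37.68 m³/day.

37.7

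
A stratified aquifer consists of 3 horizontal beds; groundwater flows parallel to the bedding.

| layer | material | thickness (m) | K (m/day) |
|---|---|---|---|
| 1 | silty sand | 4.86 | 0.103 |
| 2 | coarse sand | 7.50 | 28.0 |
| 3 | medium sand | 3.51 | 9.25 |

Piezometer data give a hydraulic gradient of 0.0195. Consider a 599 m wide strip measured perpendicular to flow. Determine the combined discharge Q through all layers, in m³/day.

Flow is parallel to layering, so each bed carries its own Darcy discharge and the transmissivities add.
Σ(K_i·b_i) = 0.103×4.86 + 28.0×7.50 + 9.25×3.51 = 243.0 m²/day.
Hydraulic gradient i = 0.0195.
Q = Σ(K_i·b_i) · W · i = 243.0 × 599 × 0.01950 = 2838 m³/day.

2840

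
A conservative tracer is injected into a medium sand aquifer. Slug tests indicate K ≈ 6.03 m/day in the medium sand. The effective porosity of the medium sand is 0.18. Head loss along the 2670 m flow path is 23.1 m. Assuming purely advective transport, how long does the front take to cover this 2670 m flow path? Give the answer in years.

Hydraulic gradient i = Δh / L = 23.1 / 2670 = 0.008652.
Darcy flux q = K · i = 6.030 × 0.008652 = 0.05217 m/day.
Seepage velocity v = q / n_e = 0.05217 / 0.18 = 0.2898 m/day.
Travel time t = L / v = 2670 / 0.2898 = 9212 days = 25.22 years.

25.2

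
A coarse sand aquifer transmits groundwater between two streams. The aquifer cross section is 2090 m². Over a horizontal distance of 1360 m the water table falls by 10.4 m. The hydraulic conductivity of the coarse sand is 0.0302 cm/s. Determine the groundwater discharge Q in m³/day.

Convert K: 0.0302 cm/s × 864 = 26.09 m/day.
Hydraulic gradient i = Δh / L = 10.4 / 1360 = 0.007647.
Darcy's law: Q = K · A · i = 26.09 × 2090 × 0.007647 = 417.0 m³/day.

417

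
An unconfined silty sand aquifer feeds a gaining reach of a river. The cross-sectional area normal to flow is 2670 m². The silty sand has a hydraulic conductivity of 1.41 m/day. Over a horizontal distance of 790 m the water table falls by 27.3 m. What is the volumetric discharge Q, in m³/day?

Hydraulic gradient i = Δh / L = 27.3 / 790 = 0.03456.
Darcy's law: Q = K · A · i = 1.410 × 2670 × 0.03456 = 130.1 m³/day.

130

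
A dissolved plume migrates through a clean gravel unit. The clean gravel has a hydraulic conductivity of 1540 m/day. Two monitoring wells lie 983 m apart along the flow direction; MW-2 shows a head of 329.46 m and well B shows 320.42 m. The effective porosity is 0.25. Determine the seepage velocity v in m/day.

56.6

Hydraulic gradient i = (329.46 − 320.42) / 983 = 9.04 / 983 = 0.009196.
Darcy flux q = K · i = 1540 × 0.009196 = 14.16 m/day.
Seepage velocity v = q / n_e = 14.16 / 0.25 = 56.65 m/day.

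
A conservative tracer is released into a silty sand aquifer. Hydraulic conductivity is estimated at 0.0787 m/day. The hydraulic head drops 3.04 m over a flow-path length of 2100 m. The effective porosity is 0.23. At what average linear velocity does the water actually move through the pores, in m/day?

0.000495

Hydraulic gradient i = Δh / L = 3.04 / 2100 = 0.001448.
Darcy flux q = K · i = 0.07870 × 0.001448 = 0.0001139 m/day.
Seepage velocity v = q / n_e = 0.0001139 / 0.23 = 0.0004953 m/day.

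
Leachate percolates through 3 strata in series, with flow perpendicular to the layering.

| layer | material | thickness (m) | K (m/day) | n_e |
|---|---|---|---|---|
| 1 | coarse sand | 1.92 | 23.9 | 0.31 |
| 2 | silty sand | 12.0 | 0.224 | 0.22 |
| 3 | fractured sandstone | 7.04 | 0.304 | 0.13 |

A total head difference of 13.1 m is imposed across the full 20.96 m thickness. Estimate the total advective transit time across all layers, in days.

With flow normal to the layers, continuity requires the same specific discharge q through every layer.
Σ(b_i/K_i) = 1.92/23.9 + 12.0/0.224 + 7.04/0.304 = 76.81 d.
q = Δh / Σ(b_i/K_i) = 13.1 / 76.81 = 0.1706 m/day.
In each layer the seepage velocity is v_i = q/n_i, so the layer transit time is t_i = b_i·n_i / q:
  layer 1 (coarse sand): t_1 = 1.92 × 0.31 / 0.1706 = 3.490 d
  layer 2 (silty sand): t_2 = 12.0 × 0.22 / 0.1706 = 15.48 d
  layer 3 (fractured sandstone): t_3 = 7.04 × 0.13 / 0.1706 = 5.366 d
Total t = Σ t_i = 24.34 days.

24.3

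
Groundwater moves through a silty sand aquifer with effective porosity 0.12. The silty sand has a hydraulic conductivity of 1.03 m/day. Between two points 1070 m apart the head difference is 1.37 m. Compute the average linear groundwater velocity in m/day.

0.0110

Hydraulic gradient i = Δh / L = 1.37 / 1070 = 0.001280.
Darcy flux q = K · i = 1.030 × 0.001280 = 0.001319 m/day.
Seepage velocity v = q / n_e = 0.001319 / 0.12 = 0.01099 m/day.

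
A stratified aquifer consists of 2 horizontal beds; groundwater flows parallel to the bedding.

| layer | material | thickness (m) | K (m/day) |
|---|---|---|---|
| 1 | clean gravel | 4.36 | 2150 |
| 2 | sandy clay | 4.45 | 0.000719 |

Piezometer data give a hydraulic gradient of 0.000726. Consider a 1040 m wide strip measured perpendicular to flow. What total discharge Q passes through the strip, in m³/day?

7080

Flow is parallel to layering, so each bed carries its own Darcy discharge and the transmissivities add.
Σ(K_i·b_i) = 2150×4.36 + 0.000719×4.45 = 9374 m²/day.
Hydraulic gradient i = 0.000726.
Q = Σ(K_i·b_i) · W · i = 9374 × 1040 × 0.0007260 = 7078 m³/day.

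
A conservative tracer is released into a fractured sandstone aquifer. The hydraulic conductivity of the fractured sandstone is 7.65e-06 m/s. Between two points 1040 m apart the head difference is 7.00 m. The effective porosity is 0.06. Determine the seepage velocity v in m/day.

Convert K: 7.65e-06 m/s × 86400 = 0.6610 m/day.
Hydraulic gradient i = Δh / L = 7.00 / 1040 = 0.006731.
Darcy flux q = K · i = 0.6610 × 0.006731 = 0.004449 m/day.
Seepage velocity v = q / n_e = 0.004449 / 0.06 = 0.07415 m/day.

0.0741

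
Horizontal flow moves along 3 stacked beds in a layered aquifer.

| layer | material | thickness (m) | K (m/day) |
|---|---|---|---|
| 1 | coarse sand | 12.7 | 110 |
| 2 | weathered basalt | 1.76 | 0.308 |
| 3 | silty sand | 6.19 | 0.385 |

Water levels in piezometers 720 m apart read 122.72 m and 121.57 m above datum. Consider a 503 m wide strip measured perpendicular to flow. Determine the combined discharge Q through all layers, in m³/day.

Flow is parallel to layering, so each bed carries its own Darcy discharge and the transmissivities add.
Σ(K_i·b_i) = 110×12.7 + 0.308×1.76 + 0.385×6.19 = 1400 m²/day.
Hydraulic gradient i = (122.72 − 121.57) / 720 = 1.15 / 720 = 0.001597.
Q = Σ(K_i·b_i) · W · i = 1400 × 503 × 0.001597 = 1125 m³/day.

1120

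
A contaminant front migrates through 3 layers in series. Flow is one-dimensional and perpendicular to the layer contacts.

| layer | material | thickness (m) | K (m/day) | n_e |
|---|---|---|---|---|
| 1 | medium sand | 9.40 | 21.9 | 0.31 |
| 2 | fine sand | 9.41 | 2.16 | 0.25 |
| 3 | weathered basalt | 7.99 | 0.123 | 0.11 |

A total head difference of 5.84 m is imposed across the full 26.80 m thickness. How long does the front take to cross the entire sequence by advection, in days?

73.4

With flow normal to the layers, continuity requires the same specific discharge q through every layer.
Σ(b_i/K_i) = 9.40/21.9 + 9.41/2.16 + 7.99/0.123 = 69.75 d.
q = Δh / Σ(b_i/K_i) = 5.84 / 69.75 = 0.08373 m/day.
In each layer the seepage velocity is v_i = q/n_i, so the layer transit time is t_i = b_i·n_i / q:
  layer 1 (medium sand): t_1 = 9.40 × 0.31 / 0.08373 = 34.80 d
  layer 2 (fine sand): t_2 = 9.41 × 0.25 / 0.08373 = 28.10 d
  layer 3 (weathered basalt): t_3 = 7.99 × 0.11 / 0.08373 = 10.50 d
Total t = Σ t_i = 73.39 days.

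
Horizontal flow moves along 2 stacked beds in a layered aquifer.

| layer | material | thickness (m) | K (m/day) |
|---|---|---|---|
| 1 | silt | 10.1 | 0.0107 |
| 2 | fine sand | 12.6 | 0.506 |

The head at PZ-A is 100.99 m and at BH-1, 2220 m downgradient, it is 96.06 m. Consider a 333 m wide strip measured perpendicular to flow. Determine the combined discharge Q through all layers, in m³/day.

Flow is parallel to layering, so each bed carries its own Darcy discharge and the transmissivities add.
Σ(K_i·b_i) = 0.0107×10.1 + 0.506×12.6 = 6.484 m²/day.
Hydraulic gradient i = (100.99 − 96.06) / 2220 = 4.93 / 2220 = 0.002221.
Q = Σ(K_i·b_i) · W · i = 6.484 × 333 × 0.002221 = 4.795 m³/day.

4.79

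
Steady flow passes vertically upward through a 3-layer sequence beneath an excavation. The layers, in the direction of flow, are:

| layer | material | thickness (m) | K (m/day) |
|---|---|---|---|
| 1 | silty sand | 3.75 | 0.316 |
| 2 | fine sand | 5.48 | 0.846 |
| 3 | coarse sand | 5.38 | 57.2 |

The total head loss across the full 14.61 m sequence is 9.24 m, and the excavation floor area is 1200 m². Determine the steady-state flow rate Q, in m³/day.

Flow is perpendicular to layering, so the layers act in series and the equivalent K is the thickness-weighted harmonic mean.
Total thickness L = 3.75 + 5.48 + 5.38 = 14.61 m.
Σ(b_i/K_i) = 3.75/0.316 + 5.48/0.846 + 5.38/57.2 = 18.44 d.
K_eq = L / Σ(b_i/K_i) = 14.61 / 18.44 = 0.7924 m/day.
Q = K_eq · A · (Δh/L) = 0.7924 × 1200 × (9.24/14.61) = 601.3 m³/day.

601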